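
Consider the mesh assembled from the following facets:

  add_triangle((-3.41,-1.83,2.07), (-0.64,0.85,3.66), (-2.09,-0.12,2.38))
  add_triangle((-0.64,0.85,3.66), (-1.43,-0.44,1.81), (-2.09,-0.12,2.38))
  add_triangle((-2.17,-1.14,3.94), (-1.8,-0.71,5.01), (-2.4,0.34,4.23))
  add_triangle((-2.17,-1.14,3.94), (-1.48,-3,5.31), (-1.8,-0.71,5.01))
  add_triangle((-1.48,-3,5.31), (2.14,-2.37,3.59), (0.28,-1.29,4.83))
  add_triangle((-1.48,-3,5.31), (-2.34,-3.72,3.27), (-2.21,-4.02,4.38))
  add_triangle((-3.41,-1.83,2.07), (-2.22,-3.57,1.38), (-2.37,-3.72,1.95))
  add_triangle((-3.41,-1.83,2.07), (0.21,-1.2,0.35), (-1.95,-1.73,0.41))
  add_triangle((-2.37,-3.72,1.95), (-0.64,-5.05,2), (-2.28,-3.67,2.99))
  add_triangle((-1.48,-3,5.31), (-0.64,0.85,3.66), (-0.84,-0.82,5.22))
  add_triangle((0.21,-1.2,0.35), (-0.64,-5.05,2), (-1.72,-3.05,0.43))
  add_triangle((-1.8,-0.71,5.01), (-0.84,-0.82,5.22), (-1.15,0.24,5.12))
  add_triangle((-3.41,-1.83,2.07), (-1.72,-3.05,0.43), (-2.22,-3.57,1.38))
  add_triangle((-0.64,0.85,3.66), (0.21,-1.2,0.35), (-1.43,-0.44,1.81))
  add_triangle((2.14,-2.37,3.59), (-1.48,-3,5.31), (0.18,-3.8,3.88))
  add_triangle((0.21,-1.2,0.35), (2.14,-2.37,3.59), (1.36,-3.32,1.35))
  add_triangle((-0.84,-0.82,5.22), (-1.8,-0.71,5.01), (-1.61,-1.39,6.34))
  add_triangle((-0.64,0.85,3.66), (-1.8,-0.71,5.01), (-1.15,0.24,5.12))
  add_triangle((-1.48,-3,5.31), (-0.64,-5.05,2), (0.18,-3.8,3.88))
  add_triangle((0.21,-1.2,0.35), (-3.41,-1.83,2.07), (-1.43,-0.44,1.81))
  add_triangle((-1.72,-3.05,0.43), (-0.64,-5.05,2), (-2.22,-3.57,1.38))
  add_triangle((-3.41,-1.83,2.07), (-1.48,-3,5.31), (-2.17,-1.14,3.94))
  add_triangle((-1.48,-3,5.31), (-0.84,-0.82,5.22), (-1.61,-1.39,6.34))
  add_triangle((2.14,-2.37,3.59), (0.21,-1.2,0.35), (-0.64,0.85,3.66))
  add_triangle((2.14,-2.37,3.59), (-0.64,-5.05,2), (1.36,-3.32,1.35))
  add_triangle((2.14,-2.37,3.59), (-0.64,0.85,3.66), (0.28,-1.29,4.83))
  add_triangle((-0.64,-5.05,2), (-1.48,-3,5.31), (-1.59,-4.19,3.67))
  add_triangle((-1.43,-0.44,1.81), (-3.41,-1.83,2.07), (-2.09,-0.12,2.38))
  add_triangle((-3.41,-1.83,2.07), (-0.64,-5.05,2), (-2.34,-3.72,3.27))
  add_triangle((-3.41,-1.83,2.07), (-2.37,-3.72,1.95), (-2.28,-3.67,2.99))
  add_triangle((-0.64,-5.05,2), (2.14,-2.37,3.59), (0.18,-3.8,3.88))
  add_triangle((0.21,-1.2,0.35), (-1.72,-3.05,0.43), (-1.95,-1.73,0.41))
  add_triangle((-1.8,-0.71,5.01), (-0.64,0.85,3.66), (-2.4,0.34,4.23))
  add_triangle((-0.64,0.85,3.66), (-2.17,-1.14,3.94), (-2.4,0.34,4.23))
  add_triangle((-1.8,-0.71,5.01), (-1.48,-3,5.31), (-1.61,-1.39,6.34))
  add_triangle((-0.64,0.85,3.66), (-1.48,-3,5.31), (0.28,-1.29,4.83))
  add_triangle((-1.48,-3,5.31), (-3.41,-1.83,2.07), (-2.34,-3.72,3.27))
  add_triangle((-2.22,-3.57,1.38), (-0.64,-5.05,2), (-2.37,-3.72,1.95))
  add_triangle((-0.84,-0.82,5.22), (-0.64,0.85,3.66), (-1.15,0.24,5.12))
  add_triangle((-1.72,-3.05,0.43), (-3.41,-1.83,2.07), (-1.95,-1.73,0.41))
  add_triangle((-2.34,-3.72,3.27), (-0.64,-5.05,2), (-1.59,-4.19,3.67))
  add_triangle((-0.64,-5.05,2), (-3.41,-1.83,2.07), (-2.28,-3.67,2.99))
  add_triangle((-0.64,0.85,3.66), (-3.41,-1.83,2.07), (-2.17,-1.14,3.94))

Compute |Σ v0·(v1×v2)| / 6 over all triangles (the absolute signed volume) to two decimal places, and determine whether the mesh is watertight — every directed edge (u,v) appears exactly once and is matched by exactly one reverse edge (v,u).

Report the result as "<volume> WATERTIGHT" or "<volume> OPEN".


48.27 OPEN

Per-triangle v0·(v1×v2)/6:
  t1: +1.1085
  t2: -0.4215
  t3: +1.0193
  t4: +1.6236
  t5: +4.4909
  t6: +0.3146
  t7: +0.6462
  t8: -0.7627
  t9: +1.7271
  t10: -0.8716
  t11: +0.3776
  t12: +0.8810
  t13: +0.8693
  t14: -1.0126
  t15: +4.0876
  t16: -0.3199
  t17: +0.3802
  t18: +0.2438
  t19: +4.4937
  t20: -0.7916
  t21: +1.1193
  t22: +3.3494
  t23: +0.8969
  t24: -1.6332
  t25: +3.9017
  t26: +1.8740
  t27: +1.8128
  t28: -0.3294
  t29: +2.6904
  t30: +1.5235
  t31: +3.4019
  t32: -0.1644
  t33: +1.5355
  t34: -1.5010
  t35: +1.0777
  t36: +3.7153
  t37: +3.8599
  t38: +0.7633
  t39: +0.3579
  t40: +0.6967
  t41: +1.5606
  t42: -2.0551
  t43: +1.7333
Σ = +48.2703 → |volume| = 48.27

Directed edges: 129 total; 7 unmatched, e.g. (-2.34,-3.72,3.27)→(-2.21,-4.02,4.38) → open.


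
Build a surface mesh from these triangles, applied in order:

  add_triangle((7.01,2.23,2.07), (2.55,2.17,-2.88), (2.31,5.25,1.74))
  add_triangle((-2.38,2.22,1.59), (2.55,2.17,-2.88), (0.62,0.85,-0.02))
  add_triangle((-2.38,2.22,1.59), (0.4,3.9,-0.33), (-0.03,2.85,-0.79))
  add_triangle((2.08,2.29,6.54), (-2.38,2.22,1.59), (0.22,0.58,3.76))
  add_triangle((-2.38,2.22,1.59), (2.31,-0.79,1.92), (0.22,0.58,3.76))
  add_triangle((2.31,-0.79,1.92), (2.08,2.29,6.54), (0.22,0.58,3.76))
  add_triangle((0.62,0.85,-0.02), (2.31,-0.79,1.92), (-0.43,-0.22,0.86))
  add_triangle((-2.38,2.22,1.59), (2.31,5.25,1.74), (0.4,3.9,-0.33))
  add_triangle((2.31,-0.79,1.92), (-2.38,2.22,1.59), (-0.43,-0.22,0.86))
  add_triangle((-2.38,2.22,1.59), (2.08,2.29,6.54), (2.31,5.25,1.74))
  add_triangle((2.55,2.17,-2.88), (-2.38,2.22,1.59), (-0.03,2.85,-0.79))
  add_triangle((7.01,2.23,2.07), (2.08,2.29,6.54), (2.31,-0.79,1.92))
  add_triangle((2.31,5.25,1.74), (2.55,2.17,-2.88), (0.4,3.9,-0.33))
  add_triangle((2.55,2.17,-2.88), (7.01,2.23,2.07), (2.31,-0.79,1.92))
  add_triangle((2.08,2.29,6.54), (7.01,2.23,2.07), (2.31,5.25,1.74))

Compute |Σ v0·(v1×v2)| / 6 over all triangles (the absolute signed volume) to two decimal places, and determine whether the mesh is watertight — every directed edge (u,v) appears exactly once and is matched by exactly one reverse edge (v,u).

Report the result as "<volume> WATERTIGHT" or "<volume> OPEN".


103.94 OPEN

Per-triangle v0·(v1×v2)/6:
  t1: +20.8442
  t2: -1.3778
  t3: +1.3028
  t4: +4.0860
  t5: -1.0363
  t6: +2.9198
  t7: -0.4221
  t8: +5.7495
  t9: +1.1633
  t10: +17.7816
  t11: -0.1446
  t12: +12.9119
  t13: +6.4093
  t14: +4.5071
  t15: +29.2472
Σ = +103.9417 → |volume| = 103.94

Directed edges: 45 total; 9 unmatched, e.g. (2.55,2.17,-2.88)→(0.62,0.85,-0.02) → open.


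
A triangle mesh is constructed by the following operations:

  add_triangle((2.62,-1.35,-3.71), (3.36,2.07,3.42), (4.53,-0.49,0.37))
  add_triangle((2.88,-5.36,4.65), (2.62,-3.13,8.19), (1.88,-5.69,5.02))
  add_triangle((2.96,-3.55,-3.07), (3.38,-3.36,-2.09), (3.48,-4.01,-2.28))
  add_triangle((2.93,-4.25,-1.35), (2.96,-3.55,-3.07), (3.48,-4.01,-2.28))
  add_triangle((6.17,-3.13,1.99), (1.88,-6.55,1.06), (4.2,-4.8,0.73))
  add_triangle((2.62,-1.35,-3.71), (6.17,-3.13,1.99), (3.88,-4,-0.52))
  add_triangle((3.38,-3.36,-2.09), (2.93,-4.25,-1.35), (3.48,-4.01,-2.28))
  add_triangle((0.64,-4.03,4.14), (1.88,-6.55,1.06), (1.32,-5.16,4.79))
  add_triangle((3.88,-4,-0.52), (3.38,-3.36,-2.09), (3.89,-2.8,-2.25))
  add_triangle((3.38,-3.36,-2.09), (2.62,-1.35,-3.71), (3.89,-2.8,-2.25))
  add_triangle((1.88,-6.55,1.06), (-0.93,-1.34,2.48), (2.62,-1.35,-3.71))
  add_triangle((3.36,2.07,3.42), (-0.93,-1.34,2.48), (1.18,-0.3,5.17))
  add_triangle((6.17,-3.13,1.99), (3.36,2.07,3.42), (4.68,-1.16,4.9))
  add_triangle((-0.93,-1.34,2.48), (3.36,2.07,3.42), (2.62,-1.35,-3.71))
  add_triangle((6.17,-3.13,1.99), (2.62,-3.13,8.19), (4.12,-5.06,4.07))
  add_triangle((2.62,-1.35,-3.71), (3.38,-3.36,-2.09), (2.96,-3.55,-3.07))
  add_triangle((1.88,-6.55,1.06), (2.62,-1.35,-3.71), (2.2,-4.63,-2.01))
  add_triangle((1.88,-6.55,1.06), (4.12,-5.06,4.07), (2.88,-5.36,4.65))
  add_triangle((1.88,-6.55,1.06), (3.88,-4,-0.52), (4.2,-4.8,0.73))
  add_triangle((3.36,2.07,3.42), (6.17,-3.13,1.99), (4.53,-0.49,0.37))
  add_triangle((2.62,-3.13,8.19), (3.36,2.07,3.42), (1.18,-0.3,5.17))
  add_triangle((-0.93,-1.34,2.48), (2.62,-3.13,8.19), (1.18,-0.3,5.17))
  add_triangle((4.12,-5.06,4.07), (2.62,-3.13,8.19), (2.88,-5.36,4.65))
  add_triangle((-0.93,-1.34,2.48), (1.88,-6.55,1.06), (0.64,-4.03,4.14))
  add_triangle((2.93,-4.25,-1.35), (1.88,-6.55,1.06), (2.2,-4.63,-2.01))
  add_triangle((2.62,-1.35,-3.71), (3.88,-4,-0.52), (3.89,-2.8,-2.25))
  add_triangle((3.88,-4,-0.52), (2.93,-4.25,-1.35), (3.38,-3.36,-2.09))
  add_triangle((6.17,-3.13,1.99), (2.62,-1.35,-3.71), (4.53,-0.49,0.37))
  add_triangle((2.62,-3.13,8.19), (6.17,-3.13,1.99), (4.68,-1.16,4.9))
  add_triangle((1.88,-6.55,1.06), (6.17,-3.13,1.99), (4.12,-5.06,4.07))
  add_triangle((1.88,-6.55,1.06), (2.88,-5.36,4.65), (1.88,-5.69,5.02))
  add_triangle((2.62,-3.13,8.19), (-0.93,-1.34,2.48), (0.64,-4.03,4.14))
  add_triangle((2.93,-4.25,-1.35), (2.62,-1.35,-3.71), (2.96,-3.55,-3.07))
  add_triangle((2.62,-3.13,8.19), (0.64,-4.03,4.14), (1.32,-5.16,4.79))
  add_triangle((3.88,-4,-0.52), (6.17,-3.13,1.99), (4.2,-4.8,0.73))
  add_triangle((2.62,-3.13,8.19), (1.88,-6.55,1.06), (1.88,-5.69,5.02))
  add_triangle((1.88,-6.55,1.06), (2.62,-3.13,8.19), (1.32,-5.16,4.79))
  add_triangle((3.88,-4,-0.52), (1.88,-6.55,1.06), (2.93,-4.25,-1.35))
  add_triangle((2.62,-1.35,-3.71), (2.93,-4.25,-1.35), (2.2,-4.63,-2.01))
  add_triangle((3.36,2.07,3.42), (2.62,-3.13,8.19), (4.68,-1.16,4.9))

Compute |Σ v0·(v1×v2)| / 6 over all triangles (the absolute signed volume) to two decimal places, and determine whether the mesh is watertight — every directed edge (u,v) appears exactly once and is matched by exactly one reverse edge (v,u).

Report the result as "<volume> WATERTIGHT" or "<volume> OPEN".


168.16 WATERTIGHT

Per-triangle v0·(v1×v2)/6:
  t1: +4.6763
  t2: +5.8280
  t3: +0.3407
  t4: +0.6190
  t5: +4.8398
  t6: +9.4786
  t7: +0.2398
  t8: +1.6177
  t9: +1.1420
  t10: +1.3660
  t11: +0.1222
  t12: +0.2658
  t13: +10.2434
  t14: -8.4270
  t15: +17.3558
  t16: +1.5913
  t17: -2.9891
  t18: +6.2542
  t19: +3.4570
  t20: +8.5787
  t21: +7.3679
  t22: +4.1959
  t23: +7.1207
  t24: +3.7289
  t25: +3.2136
  t26: -1.1186
  t27: +1.3785
  t28: +8.4924
  t29: +15.4495
  t30: +14.3896
  t31: +4.9841
  t32: +5.3918
  t33: -1.1328
  t34: +2.4009
  t35: +3.5575
  t36: -5.6337
  t37: +8.7838
  t38: +3.8981
  t39: +2.9508
  t40: +12.1432
Σ = +168.1622 → |volume| = 168.16

Directed edges: 120 total, each appears once with its reverse present → watertight.


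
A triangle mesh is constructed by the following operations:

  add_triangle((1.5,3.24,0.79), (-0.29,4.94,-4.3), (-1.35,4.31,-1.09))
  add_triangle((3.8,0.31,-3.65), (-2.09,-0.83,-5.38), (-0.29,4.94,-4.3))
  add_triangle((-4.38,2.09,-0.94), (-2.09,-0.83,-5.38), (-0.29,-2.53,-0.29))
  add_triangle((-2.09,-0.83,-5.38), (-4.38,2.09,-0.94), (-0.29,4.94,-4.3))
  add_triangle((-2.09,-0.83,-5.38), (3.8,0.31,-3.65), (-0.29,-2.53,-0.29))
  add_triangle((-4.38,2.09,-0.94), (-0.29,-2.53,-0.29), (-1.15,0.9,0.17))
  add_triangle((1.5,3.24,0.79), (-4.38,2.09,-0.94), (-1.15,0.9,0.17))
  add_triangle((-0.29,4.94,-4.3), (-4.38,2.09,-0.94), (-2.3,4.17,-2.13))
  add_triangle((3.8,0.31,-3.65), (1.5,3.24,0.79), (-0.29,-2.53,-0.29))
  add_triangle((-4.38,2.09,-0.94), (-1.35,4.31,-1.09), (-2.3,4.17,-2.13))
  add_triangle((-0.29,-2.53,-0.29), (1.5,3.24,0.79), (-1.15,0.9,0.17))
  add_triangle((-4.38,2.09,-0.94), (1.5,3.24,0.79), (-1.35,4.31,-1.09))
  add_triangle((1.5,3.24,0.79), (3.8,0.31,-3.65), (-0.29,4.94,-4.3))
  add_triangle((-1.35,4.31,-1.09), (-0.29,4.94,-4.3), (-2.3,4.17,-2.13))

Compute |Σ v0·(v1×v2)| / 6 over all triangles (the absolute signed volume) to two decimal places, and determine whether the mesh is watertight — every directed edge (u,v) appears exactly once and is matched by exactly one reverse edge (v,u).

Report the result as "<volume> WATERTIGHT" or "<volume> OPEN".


109.46 WATERTIGHT

Per-triangle v0·(v1×v2)/6:
  t1: +6.9646
  t2: +25.1361
  t3: +9.3023
  t4: +22.9385
  t5: +11.4891
  t6: +0.7535
  t7: +1.0836
  t8: +3.7692
  t9: +2.4184
  t10: +2.5841
  t11: +0.2530
  t12: +3.5636
  t13: +16.0532
  t14: +3.1492
Σ = +109.4583 → |volume| = 109.46

Directed edges: 42 total, each appears once with its reverse present → watertight.


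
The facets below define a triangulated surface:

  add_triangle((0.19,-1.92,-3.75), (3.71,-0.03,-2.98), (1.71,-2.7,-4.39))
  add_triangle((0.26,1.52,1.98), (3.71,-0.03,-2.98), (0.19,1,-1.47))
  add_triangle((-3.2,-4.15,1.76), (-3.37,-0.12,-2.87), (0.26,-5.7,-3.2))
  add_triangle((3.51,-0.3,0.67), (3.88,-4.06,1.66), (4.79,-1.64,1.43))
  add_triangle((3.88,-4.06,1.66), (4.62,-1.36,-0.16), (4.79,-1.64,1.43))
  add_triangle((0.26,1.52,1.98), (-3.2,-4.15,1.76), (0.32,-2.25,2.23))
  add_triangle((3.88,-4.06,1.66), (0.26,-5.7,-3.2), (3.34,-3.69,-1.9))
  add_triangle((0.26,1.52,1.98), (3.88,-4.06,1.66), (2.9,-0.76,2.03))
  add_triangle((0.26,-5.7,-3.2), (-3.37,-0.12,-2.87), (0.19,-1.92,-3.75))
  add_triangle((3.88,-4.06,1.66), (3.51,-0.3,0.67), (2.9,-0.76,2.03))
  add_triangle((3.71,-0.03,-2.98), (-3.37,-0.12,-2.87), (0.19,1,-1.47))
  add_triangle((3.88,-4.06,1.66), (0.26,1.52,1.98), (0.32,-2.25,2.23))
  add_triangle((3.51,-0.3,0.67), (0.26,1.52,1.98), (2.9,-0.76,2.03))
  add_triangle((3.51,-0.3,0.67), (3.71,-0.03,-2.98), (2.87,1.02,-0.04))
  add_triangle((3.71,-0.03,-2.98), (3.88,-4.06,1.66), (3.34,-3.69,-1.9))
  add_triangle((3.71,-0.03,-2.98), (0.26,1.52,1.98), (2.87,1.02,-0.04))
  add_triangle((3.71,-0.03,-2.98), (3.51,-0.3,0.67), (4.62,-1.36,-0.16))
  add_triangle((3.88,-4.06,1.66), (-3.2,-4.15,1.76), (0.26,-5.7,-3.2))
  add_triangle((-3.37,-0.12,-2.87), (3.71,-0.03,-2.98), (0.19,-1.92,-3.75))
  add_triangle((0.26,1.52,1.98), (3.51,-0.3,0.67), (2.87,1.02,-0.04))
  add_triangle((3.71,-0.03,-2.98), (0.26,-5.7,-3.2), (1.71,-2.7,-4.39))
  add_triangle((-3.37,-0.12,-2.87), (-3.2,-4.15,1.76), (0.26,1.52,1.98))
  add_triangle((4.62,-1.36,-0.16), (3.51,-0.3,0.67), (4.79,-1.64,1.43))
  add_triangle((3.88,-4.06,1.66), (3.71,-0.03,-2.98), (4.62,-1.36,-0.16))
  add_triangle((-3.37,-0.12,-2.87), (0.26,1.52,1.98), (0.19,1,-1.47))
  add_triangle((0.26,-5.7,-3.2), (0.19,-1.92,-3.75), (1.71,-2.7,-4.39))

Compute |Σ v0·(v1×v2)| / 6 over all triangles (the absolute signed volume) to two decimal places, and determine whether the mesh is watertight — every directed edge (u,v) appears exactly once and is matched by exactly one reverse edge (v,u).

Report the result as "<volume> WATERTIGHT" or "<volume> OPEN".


144.89 OPEN

Per-triangle v0·(v1×v2)/6:
  t1: +2.3968
  t2: +2.5954
  t3: +22.1388
  t4: -0.4629
  t5: +3.2678
  t6: +4.5353
  t7: +11.2672
  t8: +1.8340
  t9: +8.8413
  t10: +2.9448
  t11: +3.5736
  t12: +4.7400
  t13: +1.9104
  t14: +2.6313
  t15: +8.8687
  t16: +0.7201
  t17: +2.2573
  t18: +27.0394
  t19: +6.2881
  t20: +1.9592
  t21: +5.6595
  t22: +7.7924
  t23: +1.0412
  t24: +4.9391
  t25: +2.3657
  t26: +3.7485
Σ = +144.8931 → |volume| = 144.89

Directed edges: 78 total; 6 unmatched, e.g. (-3.2,-4.15,1.76)→(0.32,-2.25,2.23) → open.


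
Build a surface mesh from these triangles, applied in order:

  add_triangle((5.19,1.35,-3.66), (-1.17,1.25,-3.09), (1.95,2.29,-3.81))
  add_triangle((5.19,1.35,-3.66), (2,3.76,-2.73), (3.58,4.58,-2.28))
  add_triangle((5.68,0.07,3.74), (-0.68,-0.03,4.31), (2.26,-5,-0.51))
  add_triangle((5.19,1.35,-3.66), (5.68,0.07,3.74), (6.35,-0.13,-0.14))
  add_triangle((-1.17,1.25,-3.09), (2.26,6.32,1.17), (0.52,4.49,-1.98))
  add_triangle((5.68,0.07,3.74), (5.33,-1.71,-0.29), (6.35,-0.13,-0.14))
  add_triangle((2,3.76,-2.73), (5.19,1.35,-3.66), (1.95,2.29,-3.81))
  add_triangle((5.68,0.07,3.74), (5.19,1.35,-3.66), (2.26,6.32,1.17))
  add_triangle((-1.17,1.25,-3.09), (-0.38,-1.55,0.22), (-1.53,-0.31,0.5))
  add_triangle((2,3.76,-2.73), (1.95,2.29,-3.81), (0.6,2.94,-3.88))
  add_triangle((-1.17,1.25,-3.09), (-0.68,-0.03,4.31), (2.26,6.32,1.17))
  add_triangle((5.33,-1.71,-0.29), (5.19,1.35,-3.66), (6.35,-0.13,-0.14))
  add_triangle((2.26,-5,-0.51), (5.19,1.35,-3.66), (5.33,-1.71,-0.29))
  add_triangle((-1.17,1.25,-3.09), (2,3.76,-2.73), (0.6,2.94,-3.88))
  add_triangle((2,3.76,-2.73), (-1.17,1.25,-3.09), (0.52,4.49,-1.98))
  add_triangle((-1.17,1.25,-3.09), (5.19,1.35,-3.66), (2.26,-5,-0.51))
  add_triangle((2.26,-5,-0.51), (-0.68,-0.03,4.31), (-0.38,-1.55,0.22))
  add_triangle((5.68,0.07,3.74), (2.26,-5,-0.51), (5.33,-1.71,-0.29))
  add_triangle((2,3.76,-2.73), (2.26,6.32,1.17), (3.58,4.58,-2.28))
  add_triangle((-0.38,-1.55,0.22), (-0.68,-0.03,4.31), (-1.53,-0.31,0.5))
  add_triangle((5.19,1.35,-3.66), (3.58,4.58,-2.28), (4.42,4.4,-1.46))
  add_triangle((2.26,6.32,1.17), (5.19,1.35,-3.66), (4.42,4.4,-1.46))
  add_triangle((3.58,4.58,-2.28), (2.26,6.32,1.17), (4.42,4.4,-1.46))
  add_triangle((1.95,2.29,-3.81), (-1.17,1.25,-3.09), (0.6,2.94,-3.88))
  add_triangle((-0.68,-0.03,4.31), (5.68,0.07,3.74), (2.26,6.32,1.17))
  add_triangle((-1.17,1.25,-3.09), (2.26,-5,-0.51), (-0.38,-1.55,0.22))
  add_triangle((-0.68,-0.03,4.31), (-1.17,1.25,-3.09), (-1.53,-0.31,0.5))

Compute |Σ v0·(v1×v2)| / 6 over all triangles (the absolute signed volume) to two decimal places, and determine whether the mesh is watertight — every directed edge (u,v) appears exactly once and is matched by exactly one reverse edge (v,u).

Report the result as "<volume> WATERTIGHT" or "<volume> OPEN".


Per-triangle v0·(v1×v2)/6:
  t1: +2.7638
  t2: +4.8504
  t3: +22.6863
  t4: +6.6561
  t5: +0.9901
  t6: +6.5147
  t7: +4.7885
  t8: +41.7695
  t9: +1.2679
  t10: +2.0975
  t11: +9.6919
  t12: +6.2730
  t13: +13.8634
  t14: +0.6888
  t15: +4.0270
  t16: +17.4665
  t17: +3.6654
  t18: +14.7259
  t19: +4.8496
  t20: +1.5381
  t21: +4.5420
  t22: -0.4456
  t23: +4.7253
  t24: +1.5965
  t25: +28.3333
  t26: +3.0880
  t27: +1.6455
Σ = +214.6596 → |volume| = 214.66

Directed edges: 81 total; 3 unmatched, e.g. (2.26,6.32,1.17)→(0.52,4.49,-1.98) → open.

214.66 OPEN


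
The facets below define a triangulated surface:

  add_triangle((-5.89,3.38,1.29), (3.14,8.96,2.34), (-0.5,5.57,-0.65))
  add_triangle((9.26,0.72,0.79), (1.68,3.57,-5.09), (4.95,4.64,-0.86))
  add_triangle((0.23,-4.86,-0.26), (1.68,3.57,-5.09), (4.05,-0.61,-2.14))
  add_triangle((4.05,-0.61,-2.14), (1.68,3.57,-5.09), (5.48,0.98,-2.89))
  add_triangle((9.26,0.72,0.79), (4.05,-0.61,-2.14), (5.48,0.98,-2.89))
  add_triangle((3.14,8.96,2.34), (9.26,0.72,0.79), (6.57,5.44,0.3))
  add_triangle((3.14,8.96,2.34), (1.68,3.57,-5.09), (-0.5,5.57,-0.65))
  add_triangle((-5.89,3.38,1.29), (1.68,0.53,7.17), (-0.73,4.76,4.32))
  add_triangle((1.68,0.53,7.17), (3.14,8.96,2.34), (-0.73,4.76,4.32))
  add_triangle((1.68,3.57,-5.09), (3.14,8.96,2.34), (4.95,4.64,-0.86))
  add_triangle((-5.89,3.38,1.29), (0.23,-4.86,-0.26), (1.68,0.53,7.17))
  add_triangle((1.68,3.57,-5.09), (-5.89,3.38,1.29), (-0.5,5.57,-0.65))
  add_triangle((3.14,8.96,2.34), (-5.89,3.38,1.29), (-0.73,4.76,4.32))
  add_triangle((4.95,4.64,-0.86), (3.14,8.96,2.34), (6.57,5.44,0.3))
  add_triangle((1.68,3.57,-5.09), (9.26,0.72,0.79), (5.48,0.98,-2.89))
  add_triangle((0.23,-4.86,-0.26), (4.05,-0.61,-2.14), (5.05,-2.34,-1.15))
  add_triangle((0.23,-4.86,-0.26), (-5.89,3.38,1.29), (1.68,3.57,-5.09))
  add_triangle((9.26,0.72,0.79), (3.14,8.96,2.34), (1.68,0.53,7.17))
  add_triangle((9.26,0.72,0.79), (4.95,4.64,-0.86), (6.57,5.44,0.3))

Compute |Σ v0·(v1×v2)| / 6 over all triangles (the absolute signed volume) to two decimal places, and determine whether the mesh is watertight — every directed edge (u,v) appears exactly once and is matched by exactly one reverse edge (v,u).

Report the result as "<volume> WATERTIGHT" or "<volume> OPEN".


Per-triangle v0·(v1×v2)/6:
  t1: +23.7262
  t2: +27.5610
  t3: +14.0447
  t4: +5.1355
  t5: +6.9174
  t6: +19.2675
  t7: +23.3997
  t8: +26.0214
  t9: +32.0474
  t10: +28.5663
  t11: +34.6787
  t12: +21.1091
  t13: +31.0474
  t14: +8.8655
  t15: +13.3482
  t16: +5.0932
  t17: +22.8497
  t18: +93.2419
  t19: +8.0441
Σ = +444.9649 → |volume| = 444.96

Directed edges: 57 total; 5 unmatched, e.g. (9.26,0.72,0.79)→(4.05,-0.61,-2.14) → open.

444.96 OPEN


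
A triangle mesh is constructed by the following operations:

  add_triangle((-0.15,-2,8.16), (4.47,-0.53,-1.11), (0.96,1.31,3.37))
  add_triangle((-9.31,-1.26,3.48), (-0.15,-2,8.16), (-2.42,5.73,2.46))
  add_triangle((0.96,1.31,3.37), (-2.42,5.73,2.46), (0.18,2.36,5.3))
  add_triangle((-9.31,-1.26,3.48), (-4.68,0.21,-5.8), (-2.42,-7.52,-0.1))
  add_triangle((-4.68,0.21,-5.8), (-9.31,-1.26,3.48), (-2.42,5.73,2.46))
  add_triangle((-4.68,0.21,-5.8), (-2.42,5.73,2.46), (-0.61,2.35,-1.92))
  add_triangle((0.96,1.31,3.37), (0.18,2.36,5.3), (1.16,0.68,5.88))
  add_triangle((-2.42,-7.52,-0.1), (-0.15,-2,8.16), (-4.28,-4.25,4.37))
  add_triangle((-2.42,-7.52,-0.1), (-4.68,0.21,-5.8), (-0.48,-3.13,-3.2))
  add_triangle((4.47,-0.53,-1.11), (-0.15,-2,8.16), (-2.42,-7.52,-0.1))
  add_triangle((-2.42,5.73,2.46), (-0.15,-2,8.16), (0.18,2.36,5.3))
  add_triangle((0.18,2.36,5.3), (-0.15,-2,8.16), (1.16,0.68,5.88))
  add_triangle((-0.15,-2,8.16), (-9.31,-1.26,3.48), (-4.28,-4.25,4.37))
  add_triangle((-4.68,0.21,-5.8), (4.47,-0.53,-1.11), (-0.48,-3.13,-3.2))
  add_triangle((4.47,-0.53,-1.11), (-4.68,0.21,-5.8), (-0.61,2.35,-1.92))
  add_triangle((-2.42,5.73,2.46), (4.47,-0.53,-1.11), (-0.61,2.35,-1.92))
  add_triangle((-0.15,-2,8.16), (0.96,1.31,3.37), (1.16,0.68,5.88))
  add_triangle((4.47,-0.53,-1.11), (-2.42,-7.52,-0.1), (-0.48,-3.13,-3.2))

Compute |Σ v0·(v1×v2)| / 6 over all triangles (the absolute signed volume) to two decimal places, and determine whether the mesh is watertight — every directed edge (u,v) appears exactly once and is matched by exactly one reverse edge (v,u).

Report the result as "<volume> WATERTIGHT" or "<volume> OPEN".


490.26 OPEN

Per-triangle v0·(v1×v2)/6:
  t1: +14.0405
  t2: +80.9489
  t3: +3.0401
  t4: +85.5678
  t5: +72.9937
  t6: +14.9939
  t7: +1.2860
  t8: +32.6204
  t9: +22.6280
  t10: +48.2970
  t11: +14.2070
  t12: +5.5100
  t13: +37.6487
  t14: +15.6770
  t15: +12.3461
  t16: +11.5546
  t17: -0.7356
  t18: +17.6408
Σ = +490.2649 → |volume| = 490.26

Directed edges: 54 total; 6 unmatched, e.g. (4.47,-0.53,-1.11)→(0.96,1.31,3.37) → open.


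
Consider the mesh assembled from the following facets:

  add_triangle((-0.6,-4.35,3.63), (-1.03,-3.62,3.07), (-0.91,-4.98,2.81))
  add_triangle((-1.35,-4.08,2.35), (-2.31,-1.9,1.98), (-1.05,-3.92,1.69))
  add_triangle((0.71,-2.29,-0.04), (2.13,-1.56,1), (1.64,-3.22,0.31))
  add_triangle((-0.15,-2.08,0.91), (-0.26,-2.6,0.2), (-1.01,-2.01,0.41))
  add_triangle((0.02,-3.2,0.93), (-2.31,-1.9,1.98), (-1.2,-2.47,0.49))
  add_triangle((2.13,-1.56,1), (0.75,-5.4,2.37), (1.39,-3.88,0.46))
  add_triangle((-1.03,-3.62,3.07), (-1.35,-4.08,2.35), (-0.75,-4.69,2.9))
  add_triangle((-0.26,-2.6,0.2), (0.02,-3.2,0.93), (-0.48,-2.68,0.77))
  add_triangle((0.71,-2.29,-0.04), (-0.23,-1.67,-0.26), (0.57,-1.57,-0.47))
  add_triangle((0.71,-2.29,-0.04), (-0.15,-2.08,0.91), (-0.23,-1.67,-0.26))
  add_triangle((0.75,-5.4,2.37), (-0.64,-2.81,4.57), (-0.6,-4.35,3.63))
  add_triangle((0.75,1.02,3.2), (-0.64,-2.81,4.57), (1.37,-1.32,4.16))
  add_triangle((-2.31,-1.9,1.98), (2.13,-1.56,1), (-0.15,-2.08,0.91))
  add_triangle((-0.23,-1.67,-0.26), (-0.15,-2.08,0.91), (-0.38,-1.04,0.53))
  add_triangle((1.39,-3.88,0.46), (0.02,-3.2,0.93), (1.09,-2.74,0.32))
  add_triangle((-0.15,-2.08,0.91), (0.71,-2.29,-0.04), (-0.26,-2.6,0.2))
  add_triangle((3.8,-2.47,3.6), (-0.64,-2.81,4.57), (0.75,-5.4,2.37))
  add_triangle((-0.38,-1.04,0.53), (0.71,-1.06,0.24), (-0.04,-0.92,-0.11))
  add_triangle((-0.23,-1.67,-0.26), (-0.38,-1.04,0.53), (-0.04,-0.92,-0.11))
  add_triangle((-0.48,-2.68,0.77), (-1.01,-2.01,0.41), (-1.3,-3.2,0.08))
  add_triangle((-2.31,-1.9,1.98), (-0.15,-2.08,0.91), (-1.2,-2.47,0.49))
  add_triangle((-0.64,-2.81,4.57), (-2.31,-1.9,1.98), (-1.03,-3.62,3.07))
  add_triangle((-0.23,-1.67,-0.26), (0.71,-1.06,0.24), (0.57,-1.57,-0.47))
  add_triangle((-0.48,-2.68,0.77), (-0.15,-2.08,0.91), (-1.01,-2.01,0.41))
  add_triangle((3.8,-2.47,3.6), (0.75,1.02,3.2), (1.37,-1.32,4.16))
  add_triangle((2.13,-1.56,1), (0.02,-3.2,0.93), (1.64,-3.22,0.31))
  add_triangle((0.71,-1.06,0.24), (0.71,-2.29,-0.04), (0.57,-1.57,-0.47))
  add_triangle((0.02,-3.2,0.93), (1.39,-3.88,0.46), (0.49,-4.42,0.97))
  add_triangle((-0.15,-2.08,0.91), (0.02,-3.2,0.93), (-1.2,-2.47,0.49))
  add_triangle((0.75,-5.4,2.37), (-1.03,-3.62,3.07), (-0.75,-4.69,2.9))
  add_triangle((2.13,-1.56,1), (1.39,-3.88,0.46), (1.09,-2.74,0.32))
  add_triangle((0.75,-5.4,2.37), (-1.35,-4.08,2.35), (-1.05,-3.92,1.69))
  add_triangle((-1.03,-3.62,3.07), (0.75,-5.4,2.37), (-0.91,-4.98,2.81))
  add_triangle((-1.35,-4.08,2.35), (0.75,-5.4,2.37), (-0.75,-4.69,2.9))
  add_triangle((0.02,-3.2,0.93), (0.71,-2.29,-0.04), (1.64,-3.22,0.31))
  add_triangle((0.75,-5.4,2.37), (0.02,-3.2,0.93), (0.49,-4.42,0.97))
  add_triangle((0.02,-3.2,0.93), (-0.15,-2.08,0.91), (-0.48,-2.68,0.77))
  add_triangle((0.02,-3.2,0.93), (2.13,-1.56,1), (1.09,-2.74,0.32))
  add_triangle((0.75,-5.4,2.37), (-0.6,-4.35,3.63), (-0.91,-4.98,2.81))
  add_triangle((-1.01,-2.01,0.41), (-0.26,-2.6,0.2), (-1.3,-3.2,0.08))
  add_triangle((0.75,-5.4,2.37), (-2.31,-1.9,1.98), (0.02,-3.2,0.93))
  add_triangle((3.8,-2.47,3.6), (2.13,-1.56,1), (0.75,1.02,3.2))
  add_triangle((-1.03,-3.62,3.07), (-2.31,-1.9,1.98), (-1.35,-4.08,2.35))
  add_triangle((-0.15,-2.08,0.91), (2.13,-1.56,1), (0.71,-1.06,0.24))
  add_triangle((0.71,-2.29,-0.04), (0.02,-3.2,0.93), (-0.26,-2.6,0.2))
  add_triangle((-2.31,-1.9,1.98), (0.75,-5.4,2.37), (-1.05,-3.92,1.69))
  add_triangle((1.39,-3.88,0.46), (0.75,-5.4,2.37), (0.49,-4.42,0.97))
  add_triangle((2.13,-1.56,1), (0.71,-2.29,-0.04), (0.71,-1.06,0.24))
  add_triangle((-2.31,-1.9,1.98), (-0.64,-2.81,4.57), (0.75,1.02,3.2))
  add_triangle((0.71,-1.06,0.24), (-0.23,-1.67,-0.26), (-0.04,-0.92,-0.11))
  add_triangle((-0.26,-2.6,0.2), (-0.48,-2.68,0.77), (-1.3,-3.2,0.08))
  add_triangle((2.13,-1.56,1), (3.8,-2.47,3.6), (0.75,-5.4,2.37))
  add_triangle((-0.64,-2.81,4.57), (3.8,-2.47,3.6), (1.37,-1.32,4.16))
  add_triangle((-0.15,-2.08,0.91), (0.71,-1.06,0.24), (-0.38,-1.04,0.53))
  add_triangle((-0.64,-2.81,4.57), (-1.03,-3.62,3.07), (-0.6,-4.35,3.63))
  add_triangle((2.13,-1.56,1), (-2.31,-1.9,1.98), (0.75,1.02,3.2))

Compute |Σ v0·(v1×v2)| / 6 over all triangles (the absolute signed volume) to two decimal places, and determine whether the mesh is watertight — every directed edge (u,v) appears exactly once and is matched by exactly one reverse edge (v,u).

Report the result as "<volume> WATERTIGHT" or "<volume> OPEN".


40.92 WATERTIGHT

Per-triangle v0·(v1×v2)/6:
  t1: +0.5257
  t2: +0.5004
  t3: -0.0214
  t4: -0.2693
  t5: +1.2077
  t6: +2.3818
  t7: +0.5144
  t8: +0.1459
  t9: +0.1336
  t10: +0.3401
  t11: +2.0205
  t12: +3.3135
  t13: -1.1322
  t14: +0.1076
  t15: -0.0351
  t16: -0.3106
  t17: +12.7143
  t18: -0.0947
  t19: -0.0189
  t20: +0.1893
  t21: -0.8519
  t22: +2.3701
  t23: -0.1424
  t24: +0.0740
  t25: +3.4098
  t26: +1.1799
  t27: +0.0726
  t28: -0.0645
  t29: -0.2178
  t30: +0.7072
  t31: +0.0621
  t32: +0.8552
  t33: -1.2739
  t34: +0.7463
  t35: +0.3773
  t36: +0.3176
  t37: +0.0817
  t38: -0.8514
  t39: +1.8040
  t40: -0.1667
  t41: +1.5369
  t42: +0.6951
  t43: +1.2271
  t44: -0.2605
  t45: +0.3101
  t46: -1.7152
  t47: +0.8815
  t48: -0.0129
  t49: +4.0027
  t50: +0.0019
  t51: +0.2547
  t52: +3.3514
  t53: +4.4396
  t54: -0.0032
  t55: +0.8471
  t56: -5.3386
Σ = +40.9197 → |volume| = 40.92

Directed edges: 168 total, each appears once with its reverse present → watertight.


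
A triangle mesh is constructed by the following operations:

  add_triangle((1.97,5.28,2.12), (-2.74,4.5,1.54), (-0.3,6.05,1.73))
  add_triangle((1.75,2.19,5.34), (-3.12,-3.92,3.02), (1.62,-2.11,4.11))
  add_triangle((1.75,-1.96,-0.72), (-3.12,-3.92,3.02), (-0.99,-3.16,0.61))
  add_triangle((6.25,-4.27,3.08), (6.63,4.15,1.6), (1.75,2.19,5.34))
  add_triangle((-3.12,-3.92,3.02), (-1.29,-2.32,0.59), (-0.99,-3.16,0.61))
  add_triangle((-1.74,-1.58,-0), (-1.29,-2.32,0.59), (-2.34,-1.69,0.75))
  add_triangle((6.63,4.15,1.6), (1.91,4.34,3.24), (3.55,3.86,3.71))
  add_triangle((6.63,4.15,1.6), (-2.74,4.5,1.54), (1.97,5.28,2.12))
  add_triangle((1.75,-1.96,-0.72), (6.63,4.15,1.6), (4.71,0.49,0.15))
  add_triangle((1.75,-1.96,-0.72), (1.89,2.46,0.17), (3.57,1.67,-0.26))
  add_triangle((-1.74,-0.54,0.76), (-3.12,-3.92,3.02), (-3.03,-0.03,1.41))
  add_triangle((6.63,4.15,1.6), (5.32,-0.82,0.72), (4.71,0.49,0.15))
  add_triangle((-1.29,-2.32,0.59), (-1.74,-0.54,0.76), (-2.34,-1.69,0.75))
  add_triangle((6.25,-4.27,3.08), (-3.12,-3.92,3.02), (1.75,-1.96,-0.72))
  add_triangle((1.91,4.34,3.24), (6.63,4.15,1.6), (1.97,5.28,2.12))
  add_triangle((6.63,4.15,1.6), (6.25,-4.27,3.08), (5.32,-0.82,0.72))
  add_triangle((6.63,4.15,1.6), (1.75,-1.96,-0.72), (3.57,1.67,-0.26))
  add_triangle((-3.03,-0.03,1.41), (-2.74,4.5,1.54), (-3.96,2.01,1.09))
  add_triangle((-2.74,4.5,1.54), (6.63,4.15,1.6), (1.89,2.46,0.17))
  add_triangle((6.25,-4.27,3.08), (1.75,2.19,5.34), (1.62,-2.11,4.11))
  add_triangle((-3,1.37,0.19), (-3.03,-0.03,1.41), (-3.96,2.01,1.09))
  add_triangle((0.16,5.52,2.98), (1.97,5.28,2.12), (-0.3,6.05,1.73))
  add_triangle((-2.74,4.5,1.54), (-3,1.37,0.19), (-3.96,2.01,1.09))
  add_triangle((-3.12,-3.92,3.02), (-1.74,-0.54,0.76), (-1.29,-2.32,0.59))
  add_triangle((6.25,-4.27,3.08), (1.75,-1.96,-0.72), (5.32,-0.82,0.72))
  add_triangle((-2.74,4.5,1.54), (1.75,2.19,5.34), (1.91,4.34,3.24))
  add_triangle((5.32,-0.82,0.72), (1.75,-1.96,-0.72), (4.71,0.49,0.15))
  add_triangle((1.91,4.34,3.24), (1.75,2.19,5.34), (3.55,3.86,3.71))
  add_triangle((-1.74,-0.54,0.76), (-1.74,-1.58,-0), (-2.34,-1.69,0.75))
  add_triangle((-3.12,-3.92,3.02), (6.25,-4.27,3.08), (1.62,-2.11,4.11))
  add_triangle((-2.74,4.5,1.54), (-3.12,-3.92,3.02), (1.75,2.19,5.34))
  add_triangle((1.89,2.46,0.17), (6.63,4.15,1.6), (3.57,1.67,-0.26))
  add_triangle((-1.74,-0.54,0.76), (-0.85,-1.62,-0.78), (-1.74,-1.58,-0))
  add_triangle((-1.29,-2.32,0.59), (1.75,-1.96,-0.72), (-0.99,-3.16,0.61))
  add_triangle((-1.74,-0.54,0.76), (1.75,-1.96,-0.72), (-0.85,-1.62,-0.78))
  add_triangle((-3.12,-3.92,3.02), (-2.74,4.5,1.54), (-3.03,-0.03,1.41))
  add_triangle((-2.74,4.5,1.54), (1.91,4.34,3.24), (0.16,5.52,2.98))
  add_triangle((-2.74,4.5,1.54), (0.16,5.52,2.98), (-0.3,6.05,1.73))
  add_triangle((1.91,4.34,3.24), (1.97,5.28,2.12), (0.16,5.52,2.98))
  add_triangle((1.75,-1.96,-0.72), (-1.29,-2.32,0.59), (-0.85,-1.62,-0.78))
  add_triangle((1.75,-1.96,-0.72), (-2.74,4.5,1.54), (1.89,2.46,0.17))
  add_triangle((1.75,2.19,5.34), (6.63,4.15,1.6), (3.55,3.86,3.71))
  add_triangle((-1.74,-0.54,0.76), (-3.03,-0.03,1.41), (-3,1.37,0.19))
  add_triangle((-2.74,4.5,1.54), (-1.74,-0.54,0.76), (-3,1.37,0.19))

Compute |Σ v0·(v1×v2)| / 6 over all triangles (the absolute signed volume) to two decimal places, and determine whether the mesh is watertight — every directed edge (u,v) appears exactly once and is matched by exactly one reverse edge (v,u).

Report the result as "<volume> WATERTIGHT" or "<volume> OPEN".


223.39 OPEN

Per-triangle v0·(v1×v2)/6:
  t1: -2.1184
  t2: +15.1366
  t3: +1.7235
  t4: +46.3631
  t5: +0.5297
  t6: +0.3242
  t7: +4.8843
  t8: +1.4509
  t9: -0.2283
  t10: +0.0470
  t11: +0.5116
  t12: +2.9929
  t13: +0.1589
  t14: +13.6040
  t15: +6.7132
  t16: +12.3055
  t17: +3.0739
  t18: +1.9952
  t19: +5.0710
  t20: +16.3583
  t21: +0.7160
  t22: +2.8872
  t23: +1.2254
  t24: +0.8999
  t25: +6.1537
  t26: +11.6160
  t27: +1.7622
  t28: +4.4903
  t29: +0.1304
  t30: +16.1131
  t31: +29.0459
  t32: +1.7610
  t33: +0.0483
  t34: +0.1488
  t35: -0.8532
  t36: +4.1054
  t37: +0.9090
  t38: +3.6677
  t39: +2.6985
  t40: +1.2850
  t41: -0.1553
  t42: +5.4493
  t43: +0.3535
  t44: -1.9674
Σ = +223.3876 → |volume| = 223.39

Directed edges: 132 total; 6 unmatched, e.g. (-1.74,-1.58,-0)→(-1.29,-2.32,0.59) → open.


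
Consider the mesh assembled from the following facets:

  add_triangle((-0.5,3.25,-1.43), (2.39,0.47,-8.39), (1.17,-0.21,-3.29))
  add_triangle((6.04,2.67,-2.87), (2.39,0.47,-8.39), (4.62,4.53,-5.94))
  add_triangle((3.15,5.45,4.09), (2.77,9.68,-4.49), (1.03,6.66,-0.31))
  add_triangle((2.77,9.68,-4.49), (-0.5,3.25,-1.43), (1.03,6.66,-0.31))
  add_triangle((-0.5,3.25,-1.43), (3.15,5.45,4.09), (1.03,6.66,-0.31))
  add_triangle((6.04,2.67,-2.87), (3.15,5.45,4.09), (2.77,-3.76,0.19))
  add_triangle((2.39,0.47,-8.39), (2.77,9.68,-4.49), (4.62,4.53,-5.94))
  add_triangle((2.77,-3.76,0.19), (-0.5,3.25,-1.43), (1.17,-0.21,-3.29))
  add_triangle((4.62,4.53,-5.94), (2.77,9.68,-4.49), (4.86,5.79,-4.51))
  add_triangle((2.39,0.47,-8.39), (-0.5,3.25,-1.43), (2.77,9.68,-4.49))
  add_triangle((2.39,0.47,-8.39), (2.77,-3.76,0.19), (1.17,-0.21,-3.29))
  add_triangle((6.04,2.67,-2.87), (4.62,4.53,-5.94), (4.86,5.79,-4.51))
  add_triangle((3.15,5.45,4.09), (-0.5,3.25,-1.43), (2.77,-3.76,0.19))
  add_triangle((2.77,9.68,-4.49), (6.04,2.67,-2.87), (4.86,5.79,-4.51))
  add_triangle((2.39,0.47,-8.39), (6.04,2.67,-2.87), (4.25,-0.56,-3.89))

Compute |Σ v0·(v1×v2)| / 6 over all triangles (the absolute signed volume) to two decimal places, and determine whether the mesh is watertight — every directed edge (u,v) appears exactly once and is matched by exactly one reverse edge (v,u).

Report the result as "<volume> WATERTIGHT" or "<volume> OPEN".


Per-triangle v0·(v1×v2)/6:
  t1: -0.5316
  t2: +20.3780
  t3: +16.4821
  t4: +6.3023
  t5: +1.5594
  t6: +34.1851
  t7: +29.8514
  t8: -3.1128
  t9: +10.0553
  t10: +18.5715
  t11: +0.3366
  t12: +8.2166
  t13: -10.8655
  t14: +7.0973
  t15: +16.7049
Σ = +155.2307 → |volume| = 155.23

Directed edges: 45 total; 7 unmatched, e.g. (3.15,5.45,4.09)→(2.77,9.68,-4.49) → open.

155.23 OPEN


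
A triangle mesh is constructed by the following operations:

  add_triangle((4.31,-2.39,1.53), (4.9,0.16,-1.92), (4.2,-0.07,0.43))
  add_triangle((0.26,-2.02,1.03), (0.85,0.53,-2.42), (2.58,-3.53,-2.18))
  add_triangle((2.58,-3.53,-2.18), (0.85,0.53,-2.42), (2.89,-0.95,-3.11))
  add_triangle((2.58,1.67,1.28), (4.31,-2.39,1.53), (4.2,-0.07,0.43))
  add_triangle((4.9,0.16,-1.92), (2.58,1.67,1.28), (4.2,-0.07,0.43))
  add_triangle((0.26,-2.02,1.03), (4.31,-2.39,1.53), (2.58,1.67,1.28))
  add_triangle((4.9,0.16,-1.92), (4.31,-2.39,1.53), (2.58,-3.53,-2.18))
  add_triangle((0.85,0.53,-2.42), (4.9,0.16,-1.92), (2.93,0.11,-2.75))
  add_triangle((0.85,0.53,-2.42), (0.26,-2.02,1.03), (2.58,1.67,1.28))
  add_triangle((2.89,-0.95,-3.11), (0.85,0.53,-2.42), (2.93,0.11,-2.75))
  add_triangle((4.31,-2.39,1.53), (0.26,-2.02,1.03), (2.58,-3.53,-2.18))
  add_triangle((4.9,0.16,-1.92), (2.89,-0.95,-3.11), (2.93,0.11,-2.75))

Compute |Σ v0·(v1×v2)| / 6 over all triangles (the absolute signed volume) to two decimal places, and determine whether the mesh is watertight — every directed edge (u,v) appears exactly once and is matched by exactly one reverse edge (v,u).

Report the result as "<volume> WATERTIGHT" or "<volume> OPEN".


Per-triangle v0·(v1×v2)/6:
  t1: +3.7455
  t2: +0.3081
  t3: +1.7120
  t4: +2.9540
  t5: +3.0757
  t6: +2.5792
  t7: +11.9169
  t8: +0.6326
  t9: -2.6818
  t10: +0.9352
  t11: +5.5857
  t12: +1.3894
Σ = +32.1525 → |volume| = 32.15

Directed edges: 36 total; 6 unmatched, e.g. (2.89,-0.95,-3.11)→(2.58,-3.53,-2.18) → open.

32.15 OPEN


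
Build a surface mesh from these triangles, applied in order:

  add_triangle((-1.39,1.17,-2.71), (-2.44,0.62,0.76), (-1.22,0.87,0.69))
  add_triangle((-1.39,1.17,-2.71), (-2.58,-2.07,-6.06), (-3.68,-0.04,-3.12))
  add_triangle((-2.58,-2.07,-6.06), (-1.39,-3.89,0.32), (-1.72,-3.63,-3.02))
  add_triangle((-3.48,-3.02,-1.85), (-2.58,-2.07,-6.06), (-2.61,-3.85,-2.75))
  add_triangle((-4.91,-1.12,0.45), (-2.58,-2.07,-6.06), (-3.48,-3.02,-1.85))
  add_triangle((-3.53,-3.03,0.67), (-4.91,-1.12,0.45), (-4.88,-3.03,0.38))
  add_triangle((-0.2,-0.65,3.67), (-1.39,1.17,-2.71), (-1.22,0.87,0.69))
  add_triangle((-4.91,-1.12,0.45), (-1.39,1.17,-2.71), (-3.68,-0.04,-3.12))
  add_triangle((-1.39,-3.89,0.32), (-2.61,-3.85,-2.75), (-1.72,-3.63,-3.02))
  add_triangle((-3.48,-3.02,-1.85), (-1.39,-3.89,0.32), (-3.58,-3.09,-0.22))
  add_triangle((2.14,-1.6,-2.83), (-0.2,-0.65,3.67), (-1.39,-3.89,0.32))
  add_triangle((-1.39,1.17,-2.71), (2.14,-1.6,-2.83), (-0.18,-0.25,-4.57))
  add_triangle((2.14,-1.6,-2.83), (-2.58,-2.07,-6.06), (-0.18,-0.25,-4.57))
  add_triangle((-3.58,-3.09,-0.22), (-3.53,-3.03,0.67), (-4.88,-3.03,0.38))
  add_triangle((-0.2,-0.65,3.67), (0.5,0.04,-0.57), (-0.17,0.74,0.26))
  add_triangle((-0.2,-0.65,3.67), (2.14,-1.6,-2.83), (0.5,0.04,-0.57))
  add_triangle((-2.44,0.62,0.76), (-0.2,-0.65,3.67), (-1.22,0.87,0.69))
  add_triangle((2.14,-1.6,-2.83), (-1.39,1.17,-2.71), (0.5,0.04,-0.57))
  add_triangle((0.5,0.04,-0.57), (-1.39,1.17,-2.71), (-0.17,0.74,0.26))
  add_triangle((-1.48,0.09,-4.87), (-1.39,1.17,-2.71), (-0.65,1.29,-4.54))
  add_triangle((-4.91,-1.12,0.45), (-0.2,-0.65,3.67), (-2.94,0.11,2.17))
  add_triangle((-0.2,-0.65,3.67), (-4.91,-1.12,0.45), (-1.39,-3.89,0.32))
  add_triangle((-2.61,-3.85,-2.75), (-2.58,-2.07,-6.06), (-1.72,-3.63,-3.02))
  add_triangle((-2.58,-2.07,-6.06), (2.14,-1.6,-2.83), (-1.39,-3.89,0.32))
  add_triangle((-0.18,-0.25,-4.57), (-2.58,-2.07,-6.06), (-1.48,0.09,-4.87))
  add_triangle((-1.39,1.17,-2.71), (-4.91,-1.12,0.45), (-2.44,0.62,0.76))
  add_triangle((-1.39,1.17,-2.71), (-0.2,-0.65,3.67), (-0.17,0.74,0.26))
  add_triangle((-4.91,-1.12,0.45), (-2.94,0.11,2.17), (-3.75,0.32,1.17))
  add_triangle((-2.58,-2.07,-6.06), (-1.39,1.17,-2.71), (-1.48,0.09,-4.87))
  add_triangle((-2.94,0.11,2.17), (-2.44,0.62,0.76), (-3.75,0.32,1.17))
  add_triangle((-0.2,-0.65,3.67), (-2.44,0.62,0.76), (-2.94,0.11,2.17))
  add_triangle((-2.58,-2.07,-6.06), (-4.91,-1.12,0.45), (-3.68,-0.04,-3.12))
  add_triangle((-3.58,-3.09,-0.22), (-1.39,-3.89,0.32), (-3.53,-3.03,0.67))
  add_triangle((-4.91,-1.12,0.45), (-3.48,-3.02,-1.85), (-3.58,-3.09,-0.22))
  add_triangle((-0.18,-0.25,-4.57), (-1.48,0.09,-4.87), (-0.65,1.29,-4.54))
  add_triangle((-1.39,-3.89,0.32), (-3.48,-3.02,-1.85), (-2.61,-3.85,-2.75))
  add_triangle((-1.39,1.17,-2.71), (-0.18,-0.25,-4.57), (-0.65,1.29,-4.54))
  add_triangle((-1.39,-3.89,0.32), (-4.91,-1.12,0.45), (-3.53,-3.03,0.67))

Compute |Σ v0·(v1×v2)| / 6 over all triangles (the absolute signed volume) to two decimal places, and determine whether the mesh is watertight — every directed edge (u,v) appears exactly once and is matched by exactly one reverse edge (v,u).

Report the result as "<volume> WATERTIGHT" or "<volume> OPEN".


Per-triangle v0·(v1×v2)/6:
  t1: +0.8187
  t2: +4.7329
  t3: -2.2514
  t4: +4.4436
  t5: +8.8412
  t6: +0.6659
  t7: -0.4342
  t8: +2.3510
  t9: +1.8148
  t10: +2.6303
  t11: +6.4202
  t12: +0.8481
  t13: +5.5585
  t14: +0.6187
  t15: +0.2197
  t16: +0.5287
  t17: +0.9099
  t18: +0.6756
  t19: +0.2768
  t20: +1.2178
  t21: +3.2727
  t22: +10.5817
  t23: +2.5004
  t24: +14.4871
  t25: +2.3413
  t26: +3.3847
  t27: +0.6735
  t28: +1.3002
  t29: +1.6743
  t30: +0.3223
  t31: +0.5772
  t32: +8.3106
  t33: +1.4278
  t34: +3.0365
  t35: +1.3815
  t36: +3.0943
  t37: -1.0305
  t38: -0.6624
Σ = +97.5600 → |volume| = 97.56

Directed edges: 114 total; 6 unmatched, e.g. (-4.91,-1.12,0.45)→(-4.88,-3.03,0.38) → open.

97.56 OPEN


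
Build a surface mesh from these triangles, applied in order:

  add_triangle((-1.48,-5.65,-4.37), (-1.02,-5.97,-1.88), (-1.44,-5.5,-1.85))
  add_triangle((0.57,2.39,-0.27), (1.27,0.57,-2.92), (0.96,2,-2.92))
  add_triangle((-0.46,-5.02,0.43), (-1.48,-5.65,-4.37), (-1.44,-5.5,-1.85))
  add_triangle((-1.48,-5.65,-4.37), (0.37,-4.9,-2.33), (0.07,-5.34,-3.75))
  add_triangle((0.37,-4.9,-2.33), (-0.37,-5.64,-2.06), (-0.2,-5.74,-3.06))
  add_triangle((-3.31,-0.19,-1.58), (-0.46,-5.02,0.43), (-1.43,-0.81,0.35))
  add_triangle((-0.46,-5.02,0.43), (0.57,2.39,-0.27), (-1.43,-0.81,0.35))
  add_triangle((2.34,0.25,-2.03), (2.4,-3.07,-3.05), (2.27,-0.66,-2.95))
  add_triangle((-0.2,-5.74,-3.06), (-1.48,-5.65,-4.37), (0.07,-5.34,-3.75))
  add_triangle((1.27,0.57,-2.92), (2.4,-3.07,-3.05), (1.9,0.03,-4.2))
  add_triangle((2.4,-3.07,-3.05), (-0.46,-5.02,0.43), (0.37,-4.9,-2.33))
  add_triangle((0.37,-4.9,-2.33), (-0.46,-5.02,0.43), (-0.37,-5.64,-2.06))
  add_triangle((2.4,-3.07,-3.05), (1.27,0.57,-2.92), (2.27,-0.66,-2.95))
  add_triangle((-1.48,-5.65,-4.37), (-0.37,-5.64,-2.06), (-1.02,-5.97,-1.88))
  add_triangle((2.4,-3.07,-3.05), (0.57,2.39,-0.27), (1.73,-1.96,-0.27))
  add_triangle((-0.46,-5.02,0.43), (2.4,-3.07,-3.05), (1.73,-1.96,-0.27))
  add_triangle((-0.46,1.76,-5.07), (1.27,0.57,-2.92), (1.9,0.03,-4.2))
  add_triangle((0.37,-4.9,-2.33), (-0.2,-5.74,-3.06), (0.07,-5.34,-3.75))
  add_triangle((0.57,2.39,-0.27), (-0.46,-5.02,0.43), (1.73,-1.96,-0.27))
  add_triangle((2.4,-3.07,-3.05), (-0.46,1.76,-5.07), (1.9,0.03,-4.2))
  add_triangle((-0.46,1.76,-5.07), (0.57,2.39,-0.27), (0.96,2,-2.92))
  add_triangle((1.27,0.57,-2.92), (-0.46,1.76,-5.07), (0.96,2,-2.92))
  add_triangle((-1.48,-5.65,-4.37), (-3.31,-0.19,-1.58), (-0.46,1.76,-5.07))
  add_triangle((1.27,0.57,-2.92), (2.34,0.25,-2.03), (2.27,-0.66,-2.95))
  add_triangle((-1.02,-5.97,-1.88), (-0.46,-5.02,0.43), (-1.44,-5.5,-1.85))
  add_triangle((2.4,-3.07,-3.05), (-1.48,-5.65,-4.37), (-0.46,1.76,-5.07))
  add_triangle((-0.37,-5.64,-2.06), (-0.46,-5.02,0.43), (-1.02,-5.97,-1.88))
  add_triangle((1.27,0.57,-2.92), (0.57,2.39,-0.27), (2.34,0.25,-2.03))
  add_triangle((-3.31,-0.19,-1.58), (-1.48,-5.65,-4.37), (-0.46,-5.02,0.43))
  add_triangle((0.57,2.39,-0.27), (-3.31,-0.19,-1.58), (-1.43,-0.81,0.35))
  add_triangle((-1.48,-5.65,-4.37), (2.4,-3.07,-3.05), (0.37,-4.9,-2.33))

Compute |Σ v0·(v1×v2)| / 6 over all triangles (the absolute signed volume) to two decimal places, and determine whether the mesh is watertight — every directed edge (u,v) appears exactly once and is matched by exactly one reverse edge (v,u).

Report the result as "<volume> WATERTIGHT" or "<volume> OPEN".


Per-triangle v0·(v1×v2)/6:
  t1: +1.2293
  t2: +0.6676
  t3: -1.9326
  t4: -1.4272
  t5: +0.5366
  t6: +2.5838
  t7: +0.0084
  t8: +0.9316
  t9: +1.4414
  t10: +0.2819
  t11: +3.8985
  t12: +1.4049
  t13: +1.1149
  t14: +1.6756
  t15: +2.3602
  t16: +4.3108
  t17: +0.9970
  t18: +0.5364
  t19: +0.0243
  t20: +4.7283
  t21: +1.8813
  t22: +1.7385
  t23: +18.5015
  t24: +0.8061
  t25: +0.9543
  t26: +19.9907
  t27: +1.3000
  t28: +1.6896
  t29: +12.0865
  t30: +1.1251
  t31: +5.4568
Σ = +90.9021 → |volume| = 90.90

Directed edges: 93 total; 9 unmatched, e.g. (-0.37,-5.64,-2.06)→(-0.2,-5.74,-3.06) → open.

90.90 OPEN
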